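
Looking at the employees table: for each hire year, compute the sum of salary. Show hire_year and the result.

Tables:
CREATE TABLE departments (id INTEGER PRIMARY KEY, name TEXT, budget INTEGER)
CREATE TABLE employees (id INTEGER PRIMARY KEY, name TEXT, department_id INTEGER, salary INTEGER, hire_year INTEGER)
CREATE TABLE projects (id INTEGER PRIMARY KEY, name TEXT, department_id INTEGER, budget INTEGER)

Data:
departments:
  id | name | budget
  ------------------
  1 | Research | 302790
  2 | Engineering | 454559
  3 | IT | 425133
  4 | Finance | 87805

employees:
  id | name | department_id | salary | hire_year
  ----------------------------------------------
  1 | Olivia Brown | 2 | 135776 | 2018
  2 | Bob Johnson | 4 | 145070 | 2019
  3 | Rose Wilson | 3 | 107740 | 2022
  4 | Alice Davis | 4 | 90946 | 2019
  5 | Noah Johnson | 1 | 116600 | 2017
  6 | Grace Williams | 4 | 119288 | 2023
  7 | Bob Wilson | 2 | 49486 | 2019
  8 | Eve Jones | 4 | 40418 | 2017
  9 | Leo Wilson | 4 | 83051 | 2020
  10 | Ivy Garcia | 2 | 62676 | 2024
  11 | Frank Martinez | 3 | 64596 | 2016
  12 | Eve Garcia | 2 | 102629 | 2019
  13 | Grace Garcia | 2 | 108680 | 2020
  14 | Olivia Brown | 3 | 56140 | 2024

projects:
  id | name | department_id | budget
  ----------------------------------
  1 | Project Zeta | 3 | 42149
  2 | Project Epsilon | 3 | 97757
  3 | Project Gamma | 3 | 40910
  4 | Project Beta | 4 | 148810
SELECT hire_year, SUM(salary) AS sum_salary FROM employees GROUP BY hire_year

Execution result:
hire_year | sum_salary
2016 | 64596
2017 | 157018
2018 | 135776
2019 | 388131
2020 | 191731
2022 | 107740
2023 | 119288
2024 | 118816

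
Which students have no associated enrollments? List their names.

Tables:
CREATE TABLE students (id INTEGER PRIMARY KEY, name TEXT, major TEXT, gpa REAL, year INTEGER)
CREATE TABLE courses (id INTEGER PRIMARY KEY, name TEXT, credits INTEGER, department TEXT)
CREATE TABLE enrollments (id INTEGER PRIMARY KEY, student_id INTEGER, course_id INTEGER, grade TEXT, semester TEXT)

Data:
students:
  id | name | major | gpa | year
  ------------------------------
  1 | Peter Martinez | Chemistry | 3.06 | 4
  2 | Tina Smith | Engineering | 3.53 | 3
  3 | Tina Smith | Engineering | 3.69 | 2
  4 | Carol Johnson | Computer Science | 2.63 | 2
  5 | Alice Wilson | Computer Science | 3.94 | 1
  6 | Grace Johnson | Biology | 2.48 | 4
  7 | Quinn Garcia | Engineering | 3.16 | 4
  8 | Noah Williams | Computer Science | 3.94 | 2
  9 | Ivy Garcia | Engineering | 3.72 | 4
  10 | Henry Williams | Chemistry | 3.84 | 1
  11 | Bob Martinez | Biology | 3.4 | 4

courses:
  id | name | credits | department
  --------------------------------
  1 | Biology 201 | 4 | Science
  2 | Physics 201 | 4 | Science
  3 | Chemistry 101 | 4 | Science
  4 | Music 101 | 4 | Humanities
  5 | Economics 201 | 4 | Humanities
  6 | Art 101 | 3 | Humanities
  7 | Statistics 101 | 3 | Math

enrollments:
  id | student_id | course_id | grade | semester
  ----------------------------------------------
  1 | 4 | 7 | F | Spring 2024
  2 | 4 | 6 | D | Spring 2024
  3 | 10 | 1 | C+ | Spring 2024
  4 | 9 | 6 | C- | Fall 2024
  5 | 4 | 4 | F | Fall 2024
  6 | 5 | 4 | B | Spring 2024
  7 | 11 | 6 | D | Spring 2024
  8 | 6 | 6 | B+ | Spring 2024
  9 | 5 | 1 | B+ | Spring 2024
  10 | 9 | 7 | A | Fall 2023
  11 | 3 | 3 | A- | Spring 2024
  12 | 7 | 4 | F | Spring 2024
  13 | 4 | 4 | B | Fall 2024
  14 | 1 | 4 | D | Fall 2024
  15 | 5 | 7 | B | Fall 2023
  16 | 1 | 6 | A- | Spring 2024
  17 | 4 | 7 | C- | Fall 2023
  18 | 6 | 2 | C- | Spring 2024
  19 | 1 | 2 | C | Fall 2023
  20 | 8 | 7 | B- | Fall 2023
SELECT p.name FROM students p LEFT JOIN enrollments c ON c.student_id = p.id WHERE c.id IS NULL

Execution result:
Tina Smith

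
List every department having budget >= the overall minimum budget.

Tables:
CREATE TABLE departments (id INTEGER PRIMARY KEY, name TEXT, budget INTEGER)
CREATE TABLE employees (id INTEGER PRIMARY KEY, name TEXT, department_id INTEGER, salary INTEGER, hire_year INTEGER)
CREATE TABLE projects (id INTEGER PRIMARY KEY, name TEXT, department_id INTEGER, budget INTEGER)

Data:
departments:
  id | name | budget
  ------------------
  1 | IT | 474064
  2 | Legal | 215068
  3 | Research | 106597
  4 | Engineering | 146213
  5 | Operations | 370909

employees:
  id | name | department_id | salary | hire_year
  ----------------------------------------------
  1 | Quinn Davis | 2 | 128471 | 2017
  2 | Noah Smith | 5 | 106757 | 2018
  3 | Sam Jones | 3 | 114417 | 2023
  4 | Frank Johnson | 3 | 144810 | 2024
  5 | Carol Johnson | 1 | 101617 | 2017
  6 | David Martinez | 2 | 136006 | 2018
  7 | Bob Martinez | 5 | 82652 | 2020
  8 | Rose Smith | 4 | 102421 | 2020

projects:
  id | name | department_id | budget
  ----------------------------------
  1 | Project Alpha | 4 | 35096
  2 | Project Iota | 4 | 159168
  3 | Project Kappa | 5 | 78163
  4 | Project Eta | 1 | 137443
SELECT name, budget FROM departments WHERE budget >= (SELECT MIN(budget) FROM departments)

Execution result:
name | budget
IT | 474064
Legal | 215068
Research | 106597
Engineering | 146213
Operations | 370909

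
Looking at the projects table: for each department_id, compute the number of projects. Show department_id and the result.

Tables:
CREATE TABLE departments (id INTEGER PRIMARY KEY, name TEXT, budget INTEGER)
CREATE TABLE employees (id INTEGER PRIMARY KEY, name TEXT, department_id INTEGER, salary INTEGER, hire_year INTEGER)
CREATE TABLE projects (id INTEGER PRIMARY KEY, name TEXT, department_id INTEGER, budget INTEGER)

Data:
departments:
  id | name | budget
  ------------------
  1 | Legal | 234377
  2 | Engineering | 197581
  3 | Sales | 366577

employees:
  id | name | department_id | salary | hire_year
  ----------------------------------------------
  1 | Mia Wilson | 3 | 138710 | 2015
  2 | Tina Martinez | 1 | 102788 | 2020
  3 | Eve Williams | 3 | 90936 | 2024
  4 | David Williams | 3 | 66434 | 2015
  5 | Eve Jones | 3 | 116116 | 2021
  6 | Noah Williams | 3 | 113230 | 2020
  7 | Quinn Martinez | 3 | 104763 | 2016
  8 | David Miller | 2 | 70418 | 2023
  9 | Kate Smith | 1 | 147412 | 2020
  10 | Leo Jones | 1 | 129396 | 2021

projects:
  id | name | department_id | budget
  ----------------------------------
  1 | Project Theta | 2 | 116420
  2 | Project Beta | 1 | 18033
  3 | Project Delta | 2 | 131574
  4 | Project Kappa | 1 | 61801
SELECT department_id, COUNT(*) AS n FROM projects GROUP BY department_id

Execution result:
department_id | n
1 | 2
2 | 2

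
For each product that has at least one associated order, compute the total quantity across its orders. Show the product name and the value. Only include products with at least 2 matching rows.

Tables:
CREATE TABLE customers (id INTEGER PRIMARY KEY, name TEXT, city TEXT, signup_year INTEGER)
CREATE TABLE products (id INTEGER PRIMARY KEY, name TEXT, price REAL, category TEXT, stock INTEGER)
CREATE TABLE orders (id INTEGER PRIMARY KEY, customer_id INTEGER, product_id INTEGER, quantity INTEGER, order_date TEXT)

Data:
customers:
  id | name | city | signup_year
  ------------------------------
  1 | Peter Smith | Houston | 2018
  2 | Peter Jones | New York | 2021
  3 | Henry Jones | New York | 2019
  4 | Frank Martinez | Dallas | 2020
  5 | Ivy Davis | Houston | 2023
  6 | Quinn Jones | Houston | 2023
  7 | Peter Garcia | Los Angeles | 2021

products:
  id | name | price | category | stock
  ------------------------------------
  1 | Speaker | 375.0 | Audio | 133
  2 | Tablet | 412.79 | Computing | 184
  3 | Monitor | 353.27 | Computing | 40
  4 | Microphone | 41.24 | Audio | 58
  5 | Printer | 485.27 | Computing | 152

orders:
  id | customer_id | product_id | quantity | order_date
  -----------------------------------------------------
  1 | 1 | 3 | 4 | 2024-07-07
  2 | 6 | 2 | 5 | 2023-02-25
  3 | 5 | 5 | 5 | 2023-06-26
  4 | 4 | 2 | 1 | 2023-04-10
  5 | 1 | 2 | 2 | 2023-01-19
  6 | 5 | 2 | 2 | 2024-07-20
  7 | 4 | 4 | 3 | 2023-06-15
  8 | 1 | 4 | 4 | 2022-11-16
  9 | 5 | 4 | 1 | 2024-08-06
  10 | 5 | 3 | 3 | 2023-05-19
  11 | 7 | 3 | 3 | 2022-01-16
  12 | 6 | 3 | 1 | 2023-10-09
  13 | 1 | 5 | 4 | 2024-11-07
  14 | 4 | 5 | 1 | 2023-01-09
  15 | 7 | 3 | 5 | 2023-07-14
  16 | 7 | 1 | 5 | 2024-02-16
SELECT p.name, SUM(c.quantity) AS sum_quantity FROM orders c JOIN products p ON c.product_id = p.id GROUP BY p.id, p.name HAVING COUNT(*) >= 2

Execution result:
name | sum_quantity
Tablet | 10
Monitor | 16
Microphone | 8
Printer | 10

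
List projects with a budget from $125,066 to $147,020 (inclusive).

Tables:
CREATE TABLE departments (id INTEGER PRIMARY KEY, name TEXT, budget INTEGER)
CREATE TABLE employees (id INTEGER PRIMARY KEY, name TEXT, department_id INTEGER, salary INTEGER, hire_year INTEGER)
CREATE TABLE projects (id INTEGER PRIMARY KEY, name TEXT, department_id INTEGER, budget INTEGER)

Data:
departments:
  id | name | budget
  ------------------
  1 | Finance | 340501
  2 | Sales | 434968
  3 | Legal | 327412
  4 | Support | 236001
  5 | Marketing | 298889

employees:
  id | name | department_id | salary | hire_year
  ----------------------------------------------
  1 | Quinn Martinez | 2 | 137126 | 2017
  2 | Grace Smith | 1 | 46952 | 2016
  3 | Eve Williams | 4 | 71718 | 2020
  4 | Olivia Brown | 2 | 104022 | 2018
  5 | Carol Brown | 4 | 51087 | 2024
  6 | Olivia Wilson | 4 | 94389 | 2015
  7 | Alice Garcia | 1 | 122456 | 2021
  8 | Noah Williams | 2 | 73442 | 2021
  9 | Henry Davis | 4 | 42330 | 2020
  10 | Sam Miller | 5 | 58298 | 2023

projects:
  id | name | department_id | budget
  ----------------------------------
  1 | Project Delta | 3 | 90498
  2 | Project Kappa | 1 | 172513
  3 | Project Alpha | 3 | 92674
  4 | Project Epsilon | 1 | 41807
SELECT name, budget FROM projects WHERE budget BETWEEN 125066 AND 147020

Execution result:
(no rows)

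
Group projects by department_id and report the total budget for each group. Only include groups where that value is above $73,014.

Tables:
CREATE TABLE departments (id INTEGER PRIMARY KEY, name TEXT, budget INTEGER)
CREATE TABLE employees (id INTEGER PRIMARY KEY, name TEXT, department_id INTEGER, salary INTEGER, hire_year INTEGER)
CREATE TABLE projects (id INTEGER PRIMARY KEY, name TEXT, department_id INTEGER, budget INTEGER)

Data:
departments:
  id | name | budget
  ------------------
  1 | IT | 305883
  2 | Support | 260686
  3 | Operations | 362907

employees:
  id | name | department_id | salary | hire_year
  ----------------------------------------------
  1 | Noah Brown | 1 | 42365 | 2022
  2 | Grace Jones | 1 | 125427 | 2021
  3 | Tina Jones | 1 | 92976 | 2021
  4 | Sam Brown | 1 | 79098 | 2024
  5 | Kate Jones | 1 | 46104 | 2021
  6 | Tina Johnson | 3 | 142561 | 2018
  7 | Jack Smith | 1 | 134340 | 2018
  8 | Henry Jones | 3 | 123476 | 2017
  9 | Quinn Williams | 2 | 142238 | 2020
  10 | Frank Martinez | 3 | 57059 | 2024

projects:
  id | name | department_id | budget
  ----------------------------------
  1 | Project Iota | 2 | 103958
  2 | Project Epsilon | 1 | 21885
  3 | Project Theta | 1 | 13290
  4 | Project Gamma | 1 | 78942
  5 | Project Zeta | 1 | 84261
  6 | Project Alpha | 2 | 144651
SELECT department_id, SUM(budget) AS sum_budget FROM projects GROUP BY department_id HAVING SUM(budget) > 73014

Execution result:
department_id | sum_budget
1 | 198378
2 | 248609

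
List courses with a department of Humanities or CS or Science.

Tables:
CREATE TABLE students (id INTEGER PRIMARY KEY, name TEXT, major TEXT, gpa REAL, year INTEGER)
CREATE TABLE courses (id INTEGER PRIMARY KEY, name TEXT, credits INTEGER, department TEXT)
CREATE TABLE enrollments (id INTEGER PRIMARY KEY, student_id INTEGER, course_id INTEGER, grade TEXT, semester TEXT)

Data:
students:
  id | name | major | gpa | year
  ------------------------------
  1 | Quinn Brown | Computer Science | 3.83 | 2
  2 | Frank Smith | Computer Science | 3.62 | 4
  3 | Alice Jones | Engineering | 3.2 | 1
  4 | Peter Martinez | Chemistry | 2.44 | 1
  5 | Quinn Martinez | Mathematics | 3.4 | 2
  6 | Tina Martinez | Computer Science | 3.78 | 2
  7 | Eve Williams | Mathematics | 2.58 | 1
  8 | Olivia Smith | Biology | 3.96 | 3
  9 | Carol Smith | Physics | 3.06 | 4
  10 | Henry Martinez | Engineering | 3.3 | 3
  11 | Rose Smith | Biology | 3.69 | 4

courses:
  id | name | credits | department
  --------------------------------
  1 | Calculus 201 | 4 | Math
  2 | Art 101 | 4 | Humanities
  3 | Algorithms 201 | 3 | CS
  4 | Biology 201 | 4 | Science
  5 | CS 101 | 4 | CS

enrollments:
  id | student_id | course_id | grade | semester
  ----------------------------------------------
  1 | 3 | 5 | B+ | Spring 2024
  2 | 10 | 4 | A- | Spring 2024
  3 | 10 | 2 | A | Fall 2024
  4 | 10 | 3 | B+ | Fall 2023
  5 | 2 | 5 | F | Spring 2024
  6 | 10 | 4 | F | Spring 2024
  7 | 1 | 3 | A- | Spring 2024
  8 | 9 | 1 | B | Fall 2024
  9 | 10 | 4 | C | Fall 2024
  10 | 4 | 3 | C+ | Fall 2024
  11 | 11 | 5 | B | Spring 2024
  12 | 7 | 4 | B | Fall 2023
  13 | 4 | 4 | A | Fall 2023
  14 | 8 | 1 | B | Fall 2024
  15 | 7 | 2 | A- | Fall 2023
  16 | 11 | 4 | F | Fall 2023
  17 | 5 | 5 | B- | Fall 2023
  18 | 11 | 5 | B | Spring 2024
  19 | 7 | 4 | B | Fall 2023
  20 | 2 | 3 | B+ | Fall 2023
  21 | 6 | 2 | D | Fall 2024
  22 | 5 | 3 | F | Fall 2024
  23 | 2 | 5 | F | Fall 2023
SELECT name, department FROM courses WHERE department IN ('Humanities', 'CS', 'Science')

Execution result:
name | department
Art 101 | Humanities
Algorithms 201 | CS
Biology 201 | Science
CS 101 | CS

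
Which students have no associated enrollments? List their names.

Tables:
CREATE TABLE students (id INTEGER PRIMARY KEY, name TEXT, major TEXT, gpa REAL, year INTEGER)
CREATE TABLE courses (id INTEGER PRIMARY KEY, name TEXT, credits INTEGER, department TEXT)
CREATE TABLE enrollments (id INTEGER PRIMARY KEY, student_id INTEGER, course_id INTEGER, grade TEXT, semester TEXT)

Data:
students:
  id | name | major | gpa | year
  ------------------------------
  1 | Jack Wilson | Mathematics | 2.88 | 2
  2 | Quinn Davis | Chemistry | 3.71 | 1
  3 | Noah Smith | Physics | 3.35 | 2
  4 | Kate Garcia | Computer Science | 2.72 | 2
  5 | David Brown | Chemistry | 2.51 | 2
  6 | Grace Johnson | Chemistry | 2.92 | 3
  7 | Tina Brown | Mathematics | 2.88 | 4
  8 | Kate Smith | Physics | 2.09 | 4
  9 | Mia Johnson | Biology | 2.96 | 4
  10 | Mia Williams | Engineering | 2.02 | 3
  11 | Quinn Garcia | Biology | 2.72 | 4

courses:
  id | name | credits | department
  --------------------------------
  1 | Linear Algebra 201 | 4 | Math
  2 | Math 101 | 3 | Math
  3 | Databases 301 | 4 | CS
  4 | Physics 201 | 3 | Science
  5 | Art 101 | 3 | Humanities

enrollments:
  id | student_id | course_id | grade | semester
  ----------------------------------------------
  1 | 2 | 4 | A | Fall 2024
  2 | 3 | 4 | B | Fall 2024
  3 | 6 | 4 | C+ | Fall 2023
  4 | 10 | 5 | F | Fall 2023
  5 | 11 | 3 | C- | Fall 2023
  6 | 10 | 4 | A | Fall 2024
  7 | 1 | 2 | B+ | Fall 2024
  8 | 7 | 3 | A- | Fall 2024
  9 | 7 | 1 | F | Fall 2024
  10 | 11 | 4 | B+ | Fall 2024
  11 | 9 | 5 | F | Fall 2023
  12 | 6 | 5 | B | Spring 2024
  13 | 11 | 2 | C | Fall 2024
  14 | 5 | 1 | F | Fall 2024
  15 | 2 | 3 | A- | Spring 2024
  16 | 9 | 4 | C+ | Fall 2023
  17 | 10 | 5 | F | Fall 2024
SELECT p.name FROM students p LEFT JOIN enrollments c ON c.student_id = p.id WHERE c.id IS NULL

Execution result:
name
Kate Garcia
Kate Smith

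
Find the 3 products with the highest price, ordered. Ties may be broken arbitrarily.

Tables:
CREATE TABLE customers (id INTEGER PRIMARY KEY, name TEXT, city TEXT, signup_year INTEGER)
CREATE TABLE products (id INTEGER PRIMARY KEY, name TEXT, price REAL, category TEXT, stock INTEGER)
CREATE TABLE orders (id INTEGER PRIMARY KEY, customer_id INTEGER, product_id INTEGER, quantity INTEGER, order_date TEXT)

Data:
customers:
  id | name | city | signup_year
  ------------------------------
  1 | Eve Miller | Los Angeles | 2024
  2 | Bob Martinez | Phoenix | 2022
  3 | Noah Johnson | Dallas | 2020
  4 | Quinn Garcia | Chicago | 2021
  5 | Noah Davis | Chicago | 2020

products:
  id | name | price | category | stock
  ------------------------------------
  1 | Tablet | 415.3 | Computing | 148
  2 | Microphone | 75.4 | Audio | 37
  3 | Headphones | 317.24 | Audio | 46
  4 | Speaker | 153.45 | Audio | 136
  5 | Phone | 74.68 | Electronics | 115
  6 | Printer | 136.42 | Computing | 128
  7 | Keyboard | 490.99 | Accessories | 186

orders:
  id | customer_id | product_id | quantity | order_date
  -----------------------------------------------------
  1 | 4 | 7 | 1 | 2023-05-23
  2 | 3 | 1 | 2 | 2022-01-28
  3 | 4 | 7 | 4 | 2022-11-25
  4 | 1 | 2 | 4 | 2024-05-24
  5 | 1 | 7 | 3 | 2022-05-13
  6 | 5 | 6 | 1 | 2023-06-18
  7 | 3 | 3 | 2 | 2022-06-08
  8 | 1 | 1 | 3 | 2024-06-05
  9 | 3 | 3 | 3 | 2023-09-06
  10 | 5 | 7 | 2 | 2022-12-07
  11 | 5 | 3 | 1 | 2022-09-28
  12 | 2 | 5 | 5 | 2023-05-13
SELECT name, price FROM products ORDER BY price DESC LIMIT 3

Execution result:
name | price
Keyboard | 490.99
Tablet | 415.30
Headphones | 317.24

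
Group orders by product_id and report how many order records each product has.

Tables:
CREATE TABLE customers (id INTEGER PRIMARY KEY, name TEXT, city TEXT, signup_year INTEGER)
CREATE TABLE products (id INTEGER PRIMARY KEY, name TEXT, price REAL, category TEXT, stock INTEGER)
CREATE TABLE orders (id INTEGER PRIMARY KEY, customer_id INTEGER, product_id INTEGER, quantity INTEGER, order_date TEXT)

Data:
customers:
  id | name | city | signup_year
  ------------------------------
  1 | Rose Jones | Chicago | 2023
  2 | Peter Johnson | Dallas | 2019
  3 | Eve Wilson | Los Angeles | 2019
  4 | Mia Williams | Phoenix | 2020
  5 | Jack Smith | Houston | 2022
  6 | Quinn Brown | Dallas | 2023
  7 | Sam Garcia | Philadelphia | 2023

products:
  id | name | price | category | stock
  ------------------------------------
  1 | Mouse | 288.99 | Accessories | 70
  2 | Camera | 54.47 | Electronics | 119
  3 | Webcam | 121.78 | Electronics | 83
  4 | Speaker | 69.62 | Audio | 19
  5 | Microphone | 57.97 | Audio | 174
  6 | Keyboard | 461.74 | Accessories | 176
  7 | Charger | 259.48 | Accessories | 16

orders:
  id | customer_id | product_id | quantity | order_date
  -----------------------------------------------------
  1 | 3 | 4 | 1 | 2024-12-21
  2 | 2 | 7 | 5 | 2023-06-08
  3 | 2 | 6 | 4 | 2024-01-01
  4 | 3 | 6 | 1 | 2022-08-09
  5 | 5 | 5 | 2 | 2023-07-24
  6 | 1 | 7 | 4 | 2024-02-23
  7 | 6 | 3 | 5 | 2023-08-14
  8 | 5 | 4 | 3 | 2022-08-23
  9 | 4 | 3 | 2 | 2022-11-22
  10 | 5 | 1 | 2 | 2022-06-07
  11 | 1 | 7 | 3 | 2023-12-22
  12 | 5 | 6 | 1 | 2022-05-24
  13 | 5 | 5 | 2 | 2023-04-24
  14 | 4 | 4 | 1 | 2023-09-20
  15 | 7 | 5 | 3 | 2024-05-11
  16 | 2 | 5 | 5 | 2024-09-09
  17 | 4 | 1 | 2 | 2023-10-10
SELECT product_id, COUNT(*) AS order_count FROM orders GROUP BY product_id

Execution result:
product_id | order_count
1 | 2
3 | 2
4 | 3
5 | 4
6 | 3
7 | 3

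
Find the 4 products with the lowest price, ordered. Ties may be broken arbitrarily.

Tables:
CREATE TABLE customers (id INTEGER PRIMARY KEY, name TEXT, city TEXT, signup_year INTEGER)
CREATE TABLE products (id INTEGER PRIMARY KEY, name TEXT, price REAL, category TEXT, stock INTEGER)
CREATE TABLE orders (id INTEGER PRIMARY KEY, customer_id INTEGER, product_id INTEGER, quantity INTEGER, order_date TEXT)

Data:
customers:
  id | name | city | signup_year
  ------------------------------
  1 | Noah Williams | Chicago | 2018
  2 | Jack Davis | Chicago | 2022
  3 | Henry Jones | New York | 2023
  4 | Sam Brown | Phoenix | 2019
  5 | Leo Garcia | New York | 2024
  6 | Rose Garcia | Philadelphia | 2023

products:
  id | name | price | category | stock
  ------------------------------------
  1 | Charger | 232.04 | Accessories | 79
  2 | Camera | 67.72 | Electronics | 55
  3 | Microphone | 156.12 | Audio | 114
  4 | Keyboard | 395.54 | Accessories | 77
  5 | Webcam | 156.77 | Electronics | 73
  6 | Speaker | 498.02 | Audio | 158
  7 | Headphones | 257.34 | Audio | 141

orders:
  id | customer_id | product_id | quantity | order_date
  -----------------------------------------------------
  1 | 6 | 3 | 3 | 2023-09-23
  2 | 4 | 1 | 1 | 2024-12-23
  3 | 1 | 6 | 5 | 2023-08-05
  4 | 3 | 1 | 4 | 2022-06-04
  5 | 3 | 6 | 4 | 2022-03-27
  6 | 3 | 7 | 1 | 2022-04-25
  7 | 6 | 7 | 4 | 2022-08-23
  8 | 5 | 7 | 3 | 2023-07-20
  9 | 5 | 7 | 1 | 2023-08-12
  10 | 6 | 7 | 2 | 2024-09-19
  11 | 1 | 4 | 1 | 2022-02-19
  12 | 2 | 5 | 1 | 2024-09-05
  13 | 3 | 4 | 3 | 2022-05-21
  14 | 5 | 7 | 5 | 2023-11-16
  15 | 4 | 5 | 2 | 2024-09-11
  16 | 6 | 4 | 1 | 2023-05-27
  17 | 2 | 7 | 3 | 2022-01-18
SELECT name, price FROM products ORDER BY price ASC LIMIT 4

Execution result:
name | price
Camera | 67.72
Microphone | 156.12
Webcam | 156.77
Charger | 232.04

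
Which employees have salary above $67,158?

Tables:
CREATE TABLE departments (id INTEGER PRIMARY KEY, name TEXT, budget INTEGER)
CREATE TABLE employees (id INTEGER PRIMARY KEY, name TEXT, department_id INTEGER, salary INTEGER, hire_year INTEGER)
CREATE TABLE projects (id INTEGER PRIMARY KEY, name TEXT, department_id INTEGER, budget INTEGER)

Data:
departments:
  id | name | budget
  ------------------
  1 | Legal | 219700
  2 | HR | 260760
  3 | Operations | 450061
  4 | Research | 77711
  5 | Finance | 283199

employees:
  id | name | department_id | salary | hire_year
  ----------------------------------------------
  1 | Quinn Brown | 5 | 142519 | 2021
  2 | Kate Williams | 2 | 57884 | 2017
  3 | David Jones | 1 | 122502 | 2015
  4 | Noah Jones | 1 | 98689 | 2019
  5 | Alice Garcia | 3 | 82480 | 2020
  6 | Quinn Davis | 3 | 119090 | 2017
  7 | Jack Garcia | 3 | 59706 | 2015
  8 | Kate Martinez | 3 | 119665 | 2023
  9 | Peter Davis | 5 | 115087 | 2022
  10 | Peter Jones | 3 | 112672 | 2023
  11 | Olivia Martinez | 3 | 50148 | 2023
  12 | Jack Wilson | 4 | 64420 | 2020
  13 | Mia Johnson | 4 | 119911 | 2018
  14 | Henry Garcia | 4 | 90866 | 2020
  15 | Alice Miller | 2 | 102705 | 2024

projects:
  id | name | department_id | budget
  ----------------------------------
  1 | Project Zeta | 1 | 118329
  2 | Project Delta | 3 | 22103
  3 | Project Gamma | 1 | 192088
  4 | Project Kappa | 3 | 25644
SELECT name, salary FROM employees WHERE salary > 67158

Execution result:
name | salary
Quinn Brown | 142519
David Jones | 122502
Noah Jones | 98689
Alice Garcia | 82480
Quinn Davis | 119090
Kate Martinez | 119665
Peter Davis | 115087
Peter Jones | 112672
Mia Johnson | 119911
Henry Garcia | 90866
Alice Miller | 102705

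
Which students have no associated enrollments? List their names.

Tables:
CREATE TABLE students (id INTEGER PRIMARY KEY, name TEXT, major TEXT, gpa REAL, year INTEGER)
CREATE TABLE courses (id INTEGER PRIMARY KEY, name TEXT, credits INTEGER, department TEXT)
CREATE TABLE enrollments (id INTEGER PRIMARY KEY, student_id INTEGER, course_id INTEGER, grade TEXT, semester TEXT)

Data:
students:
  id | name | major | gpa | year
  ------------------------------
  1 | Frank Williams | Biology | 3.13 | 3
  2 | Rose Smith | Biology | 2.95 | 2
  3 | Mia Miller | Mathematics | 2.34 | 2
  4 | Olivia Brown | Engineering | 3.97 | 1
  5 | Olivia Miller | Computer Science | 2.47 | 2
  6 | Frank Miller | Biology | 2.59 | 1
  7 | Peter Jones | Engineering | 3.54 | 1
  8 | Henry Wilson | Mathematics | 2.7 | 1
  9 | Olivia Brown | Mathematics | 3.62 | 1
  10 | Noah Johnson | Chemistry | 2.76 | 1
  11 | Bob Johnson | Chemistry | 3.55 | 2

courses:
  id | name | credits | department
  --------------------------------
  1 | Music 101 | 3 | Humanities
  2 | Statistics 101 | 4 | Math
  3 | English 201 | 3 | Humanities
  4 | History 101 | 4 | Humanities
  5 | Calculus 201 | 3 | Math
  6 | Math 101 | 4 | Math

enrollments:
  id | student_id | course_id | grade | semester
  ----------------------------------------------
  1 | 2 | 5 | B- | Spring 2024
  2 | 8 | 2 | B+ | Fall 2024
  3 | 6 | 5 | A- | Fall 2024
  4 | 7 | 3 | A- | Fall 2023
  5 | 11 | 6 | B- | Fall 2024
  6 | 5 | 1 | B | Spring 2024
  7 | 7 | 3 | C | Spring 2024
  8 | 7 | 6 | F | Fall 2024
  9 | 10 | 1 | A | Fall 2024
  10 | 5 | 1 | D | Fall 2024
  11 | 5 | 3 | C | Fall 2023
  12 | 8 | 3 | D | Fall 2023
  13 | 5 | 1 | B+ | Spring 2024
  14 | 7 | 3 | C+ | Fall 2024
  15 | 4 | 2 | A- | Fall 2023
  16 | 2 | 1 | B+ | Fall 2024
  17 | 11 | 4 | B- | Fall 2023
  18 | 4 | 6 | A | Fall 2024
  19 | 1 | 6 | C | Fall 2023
SELECT p.name FROM students p LEFT JOIN enrollments c ON c.student_id = p.id WHERE c.id IS NULL

Execution result:
name
Mia Miller
Olivia Brown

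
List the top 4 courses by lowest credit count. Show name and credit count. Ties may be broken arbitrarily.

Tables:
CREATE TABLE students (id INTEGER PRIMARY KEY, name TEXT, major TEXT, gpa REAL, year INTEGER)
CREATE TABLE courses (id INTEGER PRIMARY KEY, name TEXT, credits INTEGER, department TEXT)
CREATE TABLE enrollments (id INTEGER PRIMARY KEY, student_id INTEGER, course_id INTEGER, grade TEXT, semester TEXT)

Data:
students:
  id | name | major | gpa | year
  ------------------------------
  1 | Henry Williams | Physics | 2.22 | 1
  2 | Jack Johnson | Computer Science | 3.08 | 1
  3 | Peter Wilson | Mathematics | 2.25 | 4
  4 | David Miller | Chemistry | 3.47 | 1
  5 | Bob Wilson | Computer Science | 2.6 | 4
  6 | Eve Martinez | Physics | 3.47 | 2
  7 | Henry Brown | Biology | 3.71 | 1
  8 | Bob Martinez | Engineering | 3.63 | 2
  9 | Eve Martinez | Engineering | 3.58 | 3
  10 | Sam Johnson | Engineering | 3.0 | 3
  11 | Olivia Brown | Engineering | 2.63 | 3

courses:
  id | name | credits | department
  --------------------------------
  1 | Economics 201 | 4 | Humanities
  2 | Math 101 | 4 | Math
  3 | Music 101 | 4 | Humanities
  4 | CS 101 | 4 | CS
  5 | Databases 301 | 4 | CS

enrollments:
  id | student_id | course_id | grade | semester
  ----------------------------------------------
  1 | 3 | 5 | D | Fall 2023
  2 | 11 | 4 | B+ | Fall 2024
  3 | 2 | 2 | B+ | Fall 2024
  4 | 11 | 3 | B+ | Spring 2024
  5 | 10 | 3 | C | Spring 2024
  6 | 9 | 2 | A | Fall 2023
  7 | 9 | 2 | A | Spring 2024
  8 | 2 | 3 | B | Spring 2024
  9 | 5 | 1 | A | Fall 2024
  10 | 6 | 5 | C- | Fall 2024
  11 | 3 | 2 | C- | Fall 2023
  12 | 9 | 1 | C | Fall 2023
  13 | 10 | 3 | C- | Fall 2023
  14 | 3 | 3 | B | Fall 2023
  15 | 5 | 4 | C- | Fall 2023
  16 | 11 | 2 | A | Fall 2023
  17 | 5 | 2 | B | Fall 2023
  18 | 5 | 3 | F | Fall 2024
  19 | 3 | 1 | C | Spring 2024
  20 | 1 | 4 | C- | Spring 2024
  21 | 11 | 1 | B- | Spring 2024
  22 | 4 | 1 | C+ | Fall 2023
SELECT name, credits FROM courses ORDER BY credits ASC LIMIT 4

Execution result:
name | credits
Economics 201 | 4
Math 101 | 4
Music 101 | 4
CS 101 | 4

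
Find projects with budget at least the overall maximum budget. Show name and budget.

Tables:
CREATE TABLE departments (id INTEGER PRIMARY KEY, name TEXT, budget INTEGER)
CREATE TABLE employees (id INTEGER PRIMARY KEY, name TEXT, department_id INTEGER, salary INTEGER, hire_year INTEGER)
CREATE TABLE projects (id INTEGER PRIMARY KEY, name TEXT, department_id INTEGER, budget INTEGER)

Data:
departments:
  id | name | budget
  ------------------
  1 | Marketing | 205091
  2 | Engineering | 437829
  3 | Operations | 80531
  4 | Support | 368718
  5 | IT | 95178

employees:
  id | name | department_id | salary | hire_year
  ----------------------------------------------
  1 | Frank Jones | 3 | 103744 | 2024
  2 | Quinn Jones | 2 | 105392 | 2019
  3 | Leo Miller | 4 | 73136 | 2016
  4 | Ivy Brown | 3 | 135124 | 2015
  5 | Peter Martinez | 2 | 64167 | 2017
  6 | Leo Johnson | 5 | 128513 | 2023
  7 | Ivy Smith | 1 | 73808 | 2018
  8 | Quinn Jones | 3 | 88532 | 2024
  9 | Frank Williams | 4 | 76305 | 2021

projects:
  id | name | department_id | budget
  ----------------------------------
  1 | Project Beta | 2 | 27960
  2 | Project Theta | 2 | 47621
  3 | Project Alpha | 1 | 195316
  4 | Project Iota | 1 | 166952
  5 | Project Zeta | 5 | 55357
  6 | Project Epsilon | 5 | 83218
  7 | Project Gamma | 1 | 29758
SELECT name, budget FROM projects WHERE budget >= (SELECT MAX(budget) FROM projects)

Execution result:
name | budget
Project Alpha | 195316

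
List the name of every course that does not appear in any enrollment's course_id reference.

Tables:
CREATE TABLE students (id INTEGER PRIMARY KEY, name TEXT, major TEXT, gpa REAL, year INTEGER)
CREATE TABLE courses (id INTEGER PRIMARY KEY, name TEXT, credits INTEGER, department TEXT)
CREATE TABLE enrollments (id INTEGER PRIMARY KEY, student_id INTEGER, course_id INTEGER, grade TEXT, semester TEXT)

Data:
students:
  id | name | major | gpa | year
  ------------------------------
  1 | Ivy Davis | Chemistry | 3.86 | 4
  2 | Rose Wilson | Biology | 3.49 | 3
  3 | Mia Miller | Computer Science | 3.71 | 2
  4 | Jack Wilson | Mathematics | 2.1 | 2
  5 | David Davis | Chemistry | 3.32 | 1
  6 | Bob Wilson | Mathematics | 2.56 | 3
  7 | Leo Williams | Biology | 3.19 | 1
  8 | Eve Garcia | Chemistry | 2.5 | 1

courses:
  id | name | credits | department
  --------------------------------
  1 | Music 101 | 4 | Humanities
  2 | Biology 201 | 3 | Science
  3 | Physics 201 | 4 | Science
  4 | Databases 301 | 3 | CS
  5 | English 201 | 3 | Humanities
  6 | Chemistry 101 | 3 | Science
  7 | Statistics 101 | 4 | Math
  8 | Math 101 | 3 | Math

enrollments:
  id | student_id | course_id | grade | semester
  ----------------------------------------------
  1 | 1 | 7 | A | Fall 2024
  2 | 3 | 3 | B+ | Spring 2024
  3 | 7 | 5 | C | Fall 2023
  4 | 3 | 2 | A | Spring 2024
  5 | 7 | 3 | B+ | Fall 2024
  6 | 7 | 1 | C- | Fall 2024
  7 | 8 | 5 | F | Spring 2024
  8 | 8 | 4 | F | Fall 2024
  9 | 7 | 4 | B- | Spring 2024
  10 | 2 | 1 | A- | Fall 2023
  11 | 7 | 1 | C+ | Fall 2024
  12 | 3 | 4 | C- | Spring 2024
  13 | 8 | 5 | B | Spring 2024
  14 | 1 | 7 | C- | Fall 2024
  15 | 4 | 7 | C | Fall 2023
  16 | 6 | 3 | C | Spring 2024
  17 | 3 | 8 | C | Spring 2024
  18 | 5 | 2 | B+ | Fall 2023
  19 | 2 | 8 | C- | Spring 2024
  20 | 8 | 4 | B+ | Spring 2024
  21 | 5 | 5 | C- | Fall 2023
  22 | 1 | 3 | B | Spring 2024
SELECT p.name FROM courses p LEFT JOIN enrollments c ON c.course_id = p.id WHERE c.id IS NULL

Execution result:
Chemistry 101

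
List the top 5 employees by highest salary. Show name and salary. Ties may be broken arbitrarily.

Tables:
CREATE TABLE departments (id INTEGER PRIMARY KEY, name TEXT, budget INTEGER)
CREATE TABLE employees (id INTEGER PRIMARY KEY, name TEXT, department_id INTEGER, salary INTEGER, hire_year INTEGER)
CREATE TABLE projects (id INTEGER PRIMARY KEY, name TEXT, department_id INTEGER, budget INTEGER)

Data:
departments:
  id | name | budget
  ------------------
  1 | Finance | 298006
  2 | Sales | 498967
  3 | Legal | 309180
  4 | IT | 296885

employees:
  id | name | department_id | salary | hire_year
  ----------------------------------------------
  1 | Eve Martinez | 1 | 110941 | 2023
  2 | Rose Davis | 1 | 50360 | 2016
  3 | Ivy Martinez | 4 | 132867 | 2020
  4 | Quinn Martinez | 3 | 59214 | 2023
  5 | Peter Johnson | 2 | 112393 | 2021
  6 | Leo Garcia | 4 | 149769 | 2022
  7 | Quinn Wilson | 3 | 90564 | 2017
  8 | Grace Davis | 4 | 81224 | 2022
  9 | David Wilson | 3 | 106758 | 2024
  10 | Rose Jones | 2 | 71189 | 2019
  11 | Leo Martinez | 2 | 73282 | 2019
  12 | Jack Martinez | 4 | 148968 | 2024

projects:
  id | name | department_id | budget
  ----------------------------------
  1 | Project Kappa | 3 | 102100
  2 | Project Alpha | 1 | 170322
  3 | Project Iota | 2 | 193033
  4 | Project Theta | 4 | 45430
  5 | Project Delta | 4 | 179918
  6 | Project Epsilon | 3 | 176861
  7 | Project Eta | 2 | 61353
SELECT name, salary FROM employees ORDER BY salary DESC LIMIT 5

Execution result:
name | salary
Leo Garcia | 149769
Jack Martinez | 148968
Ivy Martinez | 132867
Peter Johnson | 112393
Eve Martinez | 110941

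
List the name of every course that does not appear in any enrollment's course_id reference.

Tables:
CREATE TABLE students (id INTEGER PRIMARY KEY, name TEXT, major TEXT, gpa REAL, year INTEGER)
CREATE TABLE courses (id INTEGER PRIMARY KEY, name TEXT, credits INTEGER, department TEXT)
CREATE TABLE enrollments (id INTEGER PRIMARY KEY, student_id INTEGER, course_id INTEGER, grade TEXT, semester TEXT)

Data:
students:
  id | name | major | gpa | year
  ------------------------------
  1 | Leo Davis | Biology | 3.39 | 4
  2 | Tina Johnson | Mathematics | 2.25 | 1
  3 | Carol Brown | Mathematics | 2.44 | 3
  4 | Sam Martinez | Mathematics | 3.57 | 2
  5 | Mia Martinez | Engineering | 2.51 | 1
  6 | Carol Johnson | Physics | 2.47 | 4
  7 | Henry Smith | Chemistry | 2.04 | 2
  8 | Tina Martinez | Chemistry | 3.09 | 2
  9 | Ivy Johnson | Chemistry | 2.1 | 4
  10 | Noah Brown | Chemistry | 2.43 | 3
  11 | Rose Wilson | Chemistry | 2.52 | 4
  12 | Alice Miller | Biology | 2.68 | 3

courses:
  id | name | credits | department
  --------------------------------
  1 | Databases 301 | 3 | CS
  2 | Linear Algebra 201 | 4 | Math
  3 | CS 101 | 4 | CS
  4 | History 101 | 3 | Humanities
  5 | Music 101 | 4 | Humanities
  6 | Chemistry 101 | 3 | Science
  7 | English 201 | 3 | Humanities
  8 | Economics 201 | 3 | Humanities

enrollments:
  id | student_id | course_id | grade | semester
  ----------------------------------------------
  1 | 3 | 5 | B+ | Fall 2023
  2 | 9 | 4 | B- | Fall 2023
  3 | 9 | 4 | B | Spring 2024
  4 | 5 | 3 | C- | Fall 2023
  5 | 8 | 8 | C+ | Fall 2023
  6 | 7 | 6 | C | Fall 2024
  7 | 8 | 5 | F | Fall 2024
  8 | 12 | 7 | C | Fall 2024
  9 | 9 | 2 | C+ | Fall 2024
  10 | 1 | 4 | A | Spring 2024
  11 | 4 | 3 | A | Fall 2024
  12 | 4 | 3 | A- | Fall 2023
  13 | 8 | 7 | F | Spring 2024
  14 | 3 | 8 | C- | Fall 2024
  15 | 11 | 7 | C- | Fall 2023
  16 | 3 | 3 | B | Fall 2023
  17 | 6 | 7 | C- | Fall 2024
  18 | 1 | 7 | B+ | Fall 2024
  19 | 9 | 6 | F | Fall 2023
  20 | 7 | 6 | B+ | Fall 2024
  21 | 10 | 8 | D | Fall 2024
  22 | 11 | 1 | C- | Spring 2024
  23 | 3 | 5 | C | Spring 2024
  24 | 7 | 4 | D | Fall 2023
SELECT p.name FROM courses p LEFT JOIN enrollments c ON c.course_id = p.id WHERE c.id IS NULL

Execution result:
(no rows)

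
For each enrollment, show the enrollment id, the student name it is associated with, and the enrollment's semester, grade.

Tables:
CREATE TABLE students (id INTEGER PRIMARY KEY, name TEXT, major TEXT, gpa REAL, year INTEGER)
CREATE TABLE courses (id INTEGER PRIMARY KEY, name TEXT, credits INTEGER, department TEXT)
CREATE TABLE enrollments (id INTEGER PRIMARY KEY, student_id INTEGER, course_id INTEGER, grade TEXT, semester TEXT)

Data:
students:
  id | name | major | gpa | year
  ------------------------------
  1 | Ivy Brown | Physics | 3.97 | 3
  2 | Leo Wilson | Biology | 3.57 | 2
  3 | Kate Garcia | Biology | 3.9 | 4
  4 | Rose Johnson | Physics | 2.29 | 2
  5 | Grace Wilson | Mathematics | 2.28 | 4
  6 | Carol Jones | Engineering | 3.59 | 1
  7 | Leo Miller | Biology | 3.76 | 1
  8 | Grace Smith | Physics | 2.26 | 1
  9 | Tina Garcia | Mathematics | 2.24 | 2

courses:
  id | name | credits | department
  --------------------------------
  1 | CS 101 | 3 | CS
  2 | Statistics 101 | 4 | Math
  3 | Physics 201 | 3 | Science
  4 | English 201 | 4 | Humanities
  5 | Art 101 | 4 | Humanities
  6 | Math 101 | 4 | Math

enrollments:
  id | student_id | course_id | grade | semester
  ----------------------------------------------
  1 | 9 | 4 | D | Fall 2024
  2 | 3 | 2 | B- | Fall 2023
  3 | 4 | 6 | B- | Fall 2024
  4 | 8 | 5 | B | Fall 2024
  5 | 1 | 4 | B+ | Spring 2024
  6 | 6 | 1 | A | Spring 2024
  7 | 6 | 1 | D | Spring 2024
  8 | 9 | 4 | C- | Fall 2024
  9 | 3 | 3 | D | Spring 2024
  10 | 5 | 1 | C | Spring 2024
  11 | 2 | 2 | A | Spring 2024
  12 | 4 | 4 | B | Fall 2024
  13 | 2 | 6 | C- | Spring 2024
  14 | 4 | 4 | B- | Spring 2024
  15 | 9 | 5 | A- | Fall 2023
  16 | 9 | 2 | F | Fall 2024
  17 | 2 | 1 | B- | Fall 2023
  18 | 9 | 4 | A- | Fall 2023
SELECT c.id, p.name AS student, c.semester, c.grade FROM enrollments c JOIN students p ON c.student_id = p.id

Execution result:
id | student | semester | grade
1 | Tina Garcia | Fall 2024 | D
2 | Kate Garcia | Fall 2023 | B-
3 | Rose Johnson | Fall 2024 | B-
4 | Grace Smith | Fall 2024 | B
5 | Ivy Brown | Spring 2024 | B+
6 | Carol Jones | Spring 2024 | A
7 | Carol Jones | Spring 2024 | D
8 | Tina Garcia | Fall 2024 | C-
9 | Kate Garcia | Spring 2024 | D
10 | Grace Wilson | Spring 2024 | C
11 | Leo Wilson | Spring 2024 | A
12 | Rose Johnson | Fall 2024 | B
13 | Leo Wilson | Spring 2024 | C-
14 | Rose Johnson | Spring 2024 | B-
15 | Tina Garcia | Fall 2023 | A-
16 | Tina Garcia | Fall 2024 | F
17 | Leo Wilson | Fall 2023 | B-
18 | Tina Garcia | Fall 2023 | A-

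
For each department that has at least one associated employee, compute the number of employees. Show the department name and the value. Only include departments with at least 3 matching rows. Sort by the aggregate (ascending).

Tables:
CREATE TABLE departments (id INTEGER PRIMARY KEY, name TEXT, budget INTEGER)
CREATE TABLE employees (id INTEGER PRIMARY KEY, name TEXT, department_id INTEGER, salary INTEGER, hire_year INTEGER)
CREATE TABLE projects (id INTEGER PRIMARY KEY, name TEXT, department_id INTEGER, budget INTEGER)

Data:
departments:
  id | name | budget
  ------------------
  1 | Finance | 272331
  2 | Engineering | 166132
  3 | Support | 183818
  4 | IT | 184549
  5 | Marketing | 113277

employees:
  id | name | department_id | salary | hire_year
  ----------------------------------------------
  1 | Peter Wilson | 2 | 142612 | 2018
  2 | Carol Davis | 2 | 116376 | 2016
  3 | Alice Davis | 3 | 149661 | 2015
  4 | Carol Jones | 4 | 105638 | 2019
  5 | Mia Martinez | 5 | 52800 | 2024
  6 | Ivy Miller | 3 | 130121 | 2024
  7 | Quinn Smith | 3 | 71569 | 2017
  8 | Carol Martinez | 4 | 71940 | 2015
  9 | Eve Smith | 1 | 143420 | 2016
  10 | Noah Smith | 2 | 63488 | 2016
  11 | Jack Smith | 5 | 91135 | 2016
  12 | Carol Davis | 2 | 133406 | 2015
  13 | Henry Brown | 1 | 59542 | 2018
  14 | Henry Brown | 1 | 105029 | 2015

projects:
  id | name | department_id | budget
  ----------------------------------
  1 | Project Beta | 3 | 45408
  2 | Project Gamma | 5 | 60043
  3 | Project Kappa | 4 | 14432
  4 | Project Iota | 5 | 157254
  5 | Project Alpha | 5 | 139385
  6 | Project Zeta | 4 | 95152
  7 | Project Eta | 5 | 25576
SELECT p.name, COUNT(*) AS n FROM employees c JOIN departments p ON c.department_id = p.id GROUP BY p.id, p.name HAVING COUNT(*) >= 3 ORDER BY n ASC

Execution result:
name | n
Finance | 3
Support | 3
Engineering | 4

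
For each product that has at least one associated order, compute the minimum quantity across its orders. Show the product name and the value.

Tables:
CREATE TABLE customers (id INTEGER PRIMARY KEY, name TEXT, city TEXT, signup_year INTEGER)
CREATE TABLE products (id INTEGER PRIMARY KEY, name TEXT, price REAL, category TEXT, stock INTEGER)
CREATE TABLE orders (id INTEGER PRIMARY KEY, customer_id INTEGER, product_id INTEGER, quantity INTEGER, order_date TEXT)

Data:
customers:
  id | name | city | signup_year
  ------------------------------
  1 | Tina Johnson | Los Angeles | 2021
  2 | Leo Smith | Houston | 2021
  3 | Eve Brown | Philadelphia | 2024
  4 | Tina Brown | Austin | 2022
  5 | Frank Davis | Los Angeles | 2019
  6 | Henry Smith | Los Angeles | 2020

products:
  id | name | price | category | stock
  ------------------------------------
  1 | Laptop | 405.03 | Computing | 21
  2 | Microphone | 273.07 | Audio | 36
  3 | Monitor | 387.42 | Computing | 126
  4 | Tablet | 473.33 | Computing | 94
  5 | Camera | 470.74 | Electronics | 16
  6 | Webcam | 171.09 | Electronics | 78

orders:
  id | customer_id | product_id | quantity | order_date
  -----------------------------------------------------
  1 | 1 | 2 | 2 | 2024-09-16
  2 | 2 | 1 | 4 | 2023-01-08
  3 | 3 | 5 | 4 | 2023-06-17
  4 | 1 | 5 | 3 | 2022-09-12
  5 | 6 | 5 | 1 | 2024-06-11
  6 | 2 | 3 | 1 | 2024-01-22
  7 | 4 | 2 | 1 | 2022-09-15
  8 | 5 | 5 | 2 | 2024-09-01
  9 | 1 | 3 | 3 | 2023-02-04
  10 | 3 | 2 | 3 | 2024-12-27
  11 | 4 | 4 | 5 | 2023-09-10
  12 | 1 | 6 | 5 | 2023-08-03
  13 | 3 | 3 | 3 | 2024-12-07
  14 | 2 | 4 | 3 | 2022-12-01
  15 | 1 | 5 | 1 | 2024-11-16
SELECT p.name, MIN(c.quantity) AS min_quantity FROM orders c JOIN products p ON c.product_id = p.id GROUP BY p.id, p.name

Execution result:
name | min_quantity
Laptop | 4
Microphone | 1
Monitor | 1
Tablet | 3
Camera | 1
Webcam | 5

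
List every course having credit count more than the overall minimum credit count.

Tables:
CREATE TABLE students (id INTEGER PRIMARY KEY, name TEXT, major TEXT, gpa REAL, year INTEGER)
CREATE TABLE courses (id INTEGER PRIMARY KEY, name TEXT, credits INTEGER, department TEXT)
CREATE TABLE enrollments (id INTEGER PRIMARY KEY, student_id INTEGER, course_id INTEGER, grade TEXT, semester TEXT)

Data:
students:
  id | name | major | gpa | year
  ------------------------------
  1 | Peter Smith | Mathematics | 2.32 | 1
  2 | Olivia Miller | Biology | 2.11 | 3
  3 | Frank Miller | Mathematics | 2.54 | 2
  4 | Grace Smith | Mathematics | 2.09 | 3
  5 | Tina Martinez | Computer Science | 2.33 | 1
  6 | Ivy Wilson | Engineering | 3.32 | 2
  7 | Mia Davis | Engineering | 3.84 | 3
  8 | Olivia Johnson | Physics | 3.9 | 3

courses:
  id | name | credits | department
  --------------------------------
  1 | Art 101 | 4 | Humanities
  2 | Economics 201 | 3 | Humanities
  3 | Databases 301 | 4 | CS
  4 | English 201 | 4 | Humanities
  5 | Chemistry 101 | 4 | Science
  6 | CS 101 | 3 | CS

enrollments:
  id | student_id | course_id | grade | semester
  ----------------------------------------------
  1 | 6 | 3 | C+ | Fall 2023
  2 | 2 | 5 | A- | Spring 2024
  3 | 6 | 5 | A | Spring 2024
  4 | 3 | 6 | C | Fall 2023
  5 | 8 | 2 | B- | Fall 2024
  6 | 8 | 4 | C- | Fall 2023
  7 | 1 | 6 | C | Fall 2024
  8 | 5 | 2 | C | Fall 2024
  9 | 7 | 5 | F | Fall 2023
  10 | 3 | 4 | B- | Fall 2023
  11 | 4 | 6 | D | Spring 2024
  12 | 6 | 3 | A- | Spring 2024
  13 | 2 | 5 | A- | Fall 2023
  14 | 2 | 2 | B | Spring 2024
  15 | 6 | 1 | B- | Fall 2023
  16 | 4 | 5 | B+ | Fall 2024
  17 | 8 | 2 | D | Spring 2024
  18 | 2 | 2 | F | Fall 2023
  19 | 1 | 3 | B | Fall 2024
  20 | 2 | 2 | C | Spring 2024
SELECT name, credits FROM courses WHERE credits > (SELECT MIN(credits) FROM courses)

Execution result:
name | credits
Art 101 | 4
Databases 301 | 4
English 201 | 4
Chemistry 101 | 4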